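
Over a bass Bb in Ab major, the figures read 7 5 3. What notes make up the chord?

A third above Bb in this key is Db.
A fifth above Bb in this key is F.
A seventh above Bb in this key is Ab.
Together with the bass Bb, this spells Bb minor seventh in root position.

Bb, Db, F, Ab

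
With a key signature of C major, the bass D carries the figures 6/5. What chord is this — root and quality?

B half-diminished seventh

The figures 6/5 indicate a seventh chord in first inversion.
In first inversion the root lies a sixth above the bass: a sixth above D in C major is B.
The chord tones are D, F, A, B, giving B half-diminished seventh.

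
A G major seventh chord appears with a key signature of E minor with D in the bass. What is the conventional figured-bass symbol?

4/3

D is the fifth of G major seventh, so the chord is in second inversion.
A seventh chord in second inversion is figured 6/4/3, conventionally abbreviated 4/3.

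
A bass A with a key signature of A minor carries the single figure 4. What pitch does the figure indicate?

Counting 3 letter steps above A lands on D; in A minor, that letter is D.

D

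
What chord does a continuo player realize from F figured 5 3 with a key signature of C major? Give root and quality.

F major

The figures 5 3 indicate a triad in root position.
In root position the bass is the root, so the root is F.
The chord tones are F, A, C, giving F major.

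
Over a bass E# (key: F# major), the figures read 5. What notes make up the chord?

The written figures 5 are shorthand for 5/3: the 3 is implied.
A third above E# in this key is G#.
A fifth above E# in this key is B.
Together with the bass E#, this spells E# diminished in root position.

E#, G#, B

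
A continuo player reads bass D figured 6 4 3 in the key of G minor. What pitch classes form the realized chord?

A third above D in this key is F.
A fourth above D in this key is G.
A sixth above D in this key is Bb.
Together with the bass D, this spells G minor seventh in second inversion.

D, F, G, Bb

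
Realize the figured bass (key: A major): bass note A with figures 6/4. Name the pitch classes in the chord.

A fourth above A in this key is D.
A sixth above A in this key is F#.
Together with the bass A, this spells D major in second inversion.

A, D, F#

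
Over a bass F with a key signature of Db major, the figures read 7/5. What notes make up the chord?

The written figures 7/5 are shorthand for 7/5/3: the 3 is implied.
A third above F in this key is Ab.
A fifth above F in this key is C.
A seventh above F in this key is Eb.
Together with the bass F, this spells F minor seventh in root position.

F, Ab, C, Eb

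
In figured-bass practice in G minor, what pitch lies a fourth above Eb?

A

Counting 3 letter steps above Eb lands on A; in G minor, that letter is A.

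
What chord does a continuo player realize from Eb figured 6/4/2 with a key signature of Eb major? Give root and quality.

F minor seventh

The figures 6/4/2 indicate a seventh chord in third inversion.
In third inversion the root lies a second above the bass: a second above Eb in Eb major is F.
The chord tones are Eb, F, Ab, C, giving F minor seventh.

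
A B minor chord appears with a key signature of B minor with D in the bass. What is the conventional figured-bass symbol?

6

D is the third of B minor, so the chord is in first inversion.
A triad in first inversion is figured 6/3, conventionally abbreviated 6.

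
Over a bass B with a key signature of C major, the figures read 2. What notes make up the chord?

B, C, E, G

The written figures 2 are shorthand for 6/4/2: the 6/4 are implied.
A second above B in this key is C.
A fourth above B in this key is E.
A sixth above B in this key is G.
Together with the bass B, this spells C major seventh in third inversion.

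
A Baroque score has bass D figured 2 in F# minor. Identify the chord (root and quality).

E dominant seventh

The figures 2 indicate a seventh chord in third inversion.
In third inversion the root lies a second above the bass: a second above D in F# minor is E.
The chord tones are D, E, G#, B, giving E dominant seventh.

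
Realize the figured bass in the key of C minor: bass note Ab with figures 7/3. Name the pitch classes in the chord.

Ab, C, Eb, G

The written figures 7/3 are shorthand for 7/5/3: the 5 is implied.
A third above Ab in this key is C.
A fifth above Ab in this key is Eb.
A seventh above Ab in this key is G.
Together with the bass Ab, this spells Ab major seventh in root position.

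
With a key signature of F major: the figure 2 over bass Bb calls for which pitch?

C

Counting 1 letter step above Bb lands on C; in F major, that letter is C.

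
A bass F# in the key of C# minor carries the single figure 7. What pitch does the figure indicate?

E

Counting 6 letter steps above F# lands on E; in C# minor, that letter is E.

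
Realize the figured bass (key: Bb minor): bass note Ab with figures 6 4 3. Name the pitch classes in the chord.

A third above Ab in this key is C.
A fourth above Ab in this key is Db.
A sixth above Ab in this key is F.
Together with the bass Ab, this spells Db major seventh in second inversion.

Ab, C, Db, F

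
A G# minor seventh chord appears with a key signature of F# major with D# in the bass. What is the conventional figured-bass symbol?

D# is the fifth of G# minor seventh, so the chord is in second inversion.
A seventh chord in second inversion is figured 6/4/3, conventionally abbreviated 4/3.

4/3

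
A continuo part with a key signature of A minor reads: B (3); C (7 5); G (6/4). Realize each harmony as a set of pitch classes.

B (5/3): B, D, F.
C (7/5/3): C, E, G, B.
G (6/4): G, C, E.

B, D, F | C, E, G, B | G, C, E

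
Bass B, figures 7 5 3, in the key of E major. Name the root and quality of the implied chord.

B dominant seventh

The figures 7 5 3 indicate a seventh chord in root position.
In root position the bass is the root, so the root is B.
The chord tones are B, D#, F#, A, giving B dominant seventh.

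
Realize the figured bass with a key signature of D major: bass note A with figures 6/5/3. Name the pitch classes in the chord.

A, C#, E, F#

A third above A in this key is C#.
A fifth above A in this key is E.
A sixth above A in this key is F#.
Together with the bass A, this spells F# minor seventh in first inversion.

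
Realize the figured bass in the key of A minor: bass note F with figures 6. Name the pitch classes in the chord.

F, A, D

The written figures 6 are shorthand for 6/3: the 3 is implied.
A third above F in this key is A.
A sixth above F in this key is D.
Together with the bass F, this spells D minor in first inversion.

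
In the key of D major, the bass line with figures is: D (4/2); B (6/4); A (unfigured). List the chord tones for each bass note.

D, E, G, B | B, E, G | A, C#, E

D (6/4/2): D, E, G, B.
B (6/4): B, E, G.
A (5/3): A, C#, E.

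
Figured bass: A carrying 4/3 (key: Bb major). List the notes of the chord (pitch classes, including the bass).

A, C, D, F

The written figures 4/3 are shorthand for 6/4/3: the 6 is implied.
A third above A in this key is C.
A fourth above A in this key is D.
A sixth above A in this key is F.
Together with the bass A, this spells D minor seventh in second inversion.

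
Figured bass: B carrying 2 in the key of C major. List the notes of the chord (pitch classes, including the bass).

B, C, E, G

The written figures 2 are shorthand for 6/4/2: the 6/4 are implied.
A second above B in this key is C.
A fourth above B in this key is E.
A sixth above B in this key is G.
Together with the bass B, this spells C major seventh in third inversion.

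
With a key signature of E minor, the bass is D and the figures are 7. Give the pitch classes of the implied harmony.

The written figures 7 are shorthand for 7/5/3: the 5/3 are implied.
A third above D in this key is F#.
A fifth above D in this key is A.
A seventh above D in this key is C.
Together with the bass D, this spells D dominant seventh in root position.

D, F#, A, C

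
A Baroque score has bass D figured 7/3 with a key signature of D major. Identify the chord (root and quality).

D major seventh

The figures 7/3 indicate a seventh chord in root position.
In root position the bass is the root, so the root is D.
The chord tones are D, F#, A, C#, giving D major seventh.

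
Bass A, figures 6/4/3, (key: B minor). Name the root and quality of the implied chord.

D major seventh

The figures 6/4/3 indicate a seventh chord in second inversion.
In second inversion the root lies a fourth above the bass: a fourth above A in B minor is D.
The chord tones are A, C#, D, F#, giving D major seventh.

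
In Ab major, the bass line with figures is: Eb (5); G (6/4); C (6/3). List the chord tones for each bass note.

Eb (5/3): Eb, G, Bb.
G (6/4): G, C, Eb.
C (6/3): C, Eb, Ab.

Eb, G, Bb | G, C, Eb | C, Eb, Ab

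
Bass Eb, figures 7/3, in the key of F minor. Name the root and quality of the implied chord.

Eb dominant seventh

The figures 7/3 indicate a seventh chord in root position.
In root position the bass is the root, so the root is Eb.
The chord tones are Eb, G, Bb, Db, giving Eb dominant seventh.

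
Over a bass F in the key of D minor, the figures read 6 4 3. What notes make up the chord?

A third above F in this key is A.
A fourth above F in this key is Bb.
A sixth above F in this key is D.
Together with the bass F, this spells Bb major seventh in second inversion.

F, A, Bb, D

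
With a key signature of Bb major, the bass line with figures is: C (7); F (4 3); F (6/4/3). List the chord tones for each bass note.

C (7/5/3): C, Eb, G, Bb.
F (6/4/3): F, A, Bb, D.
F (6/4/3): F, A, Bb, D.

C, Eb, G, Bb | F, A, Bb, D | F, A, Bb, D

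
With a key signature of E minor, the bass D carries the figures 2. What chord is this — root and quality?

E minor seventh

The figures 2 indicate a seventh chord in third inversion.
In third inversion the root lies a second above the bass: a second above D in E minor is E.
The chord tones are D, E, G, B, giving E minor seventh.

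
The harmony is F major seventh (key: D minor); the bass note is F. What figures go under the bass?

7

F is the root of F major seventh, so the chord is in root position.
A seventh chord in root position is figured 7/5/3, conventionally abbreviated 7.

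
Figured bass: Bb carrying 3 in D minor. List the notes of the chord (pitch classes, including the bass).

Bb, D, F

The written figures 3 are shorthand for 5/3: the 5 is implied.
A third above Bb in this key is D.
A fifth above Bb in this key is F.
Together with the bass Bb, this spells Bb major in root position.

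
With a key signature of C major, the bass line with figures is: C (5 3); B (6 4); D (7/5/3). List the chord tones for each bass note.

C (5/3): C, E, G.
B (6/4): B, E, G.
D (7/5/3): D, F, A, C.

C, E, G | B, E, G | D, F, A, C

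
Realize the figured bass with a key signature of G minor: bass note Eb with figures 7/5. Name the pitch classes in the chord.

The written figures 7/5 are shorthand for 7/5/3: the 3 is implied.
A third above Eb in this key is G.
A fifth above Eb in this key is Bb.
A seventh above Eb in this key is D.
Together with the bass Eb, this spells Eb major seventh in root position.

Eb, G, Bb, D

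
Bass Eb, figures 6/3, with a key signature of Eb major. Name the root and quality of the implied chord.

C minor

The figures 6/3 indicate a triad in first inversion.
In first inversion the root lies a sixth above the bass: a sixth above Eb in Eb major is C.
The chord tones are Eb, G, C, giving C minor.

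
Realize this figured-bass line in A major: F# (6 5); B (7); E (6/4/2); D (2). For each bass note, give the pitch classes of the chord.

F# (6/5/3): F#, A, C#, D.
B (7/5/3): B, D, F#, A.
E (6/4/2): E, F#, A, C#.
D (6/4/2): D, E, G#, B.

F#, A, C#, D | B, D, F#, A | E, F#, A, C# | D, E, G#, B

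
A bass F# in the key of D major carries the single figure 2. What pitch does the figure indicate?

G

Counting 1 letter step above F# lands on G; in D major, that letter is G.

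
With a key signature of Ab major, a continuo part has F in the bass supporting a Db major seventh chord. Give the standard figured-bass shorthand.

F is the third of Db major seventh, so the chord is in first inversion.
A seventh chord in first inversion is figured 6/5/3, conventionally abbreviated 6/5.

6/5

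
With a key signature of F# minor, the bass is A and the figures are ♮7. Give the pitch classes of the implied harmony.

The written figures ♮7 are shorthand for 7/5/3: the 5/3 are implied.
A third above A in this key is C#.
A fifth above A in this key is E.
A seventh above A in this key is G#, made natural (G) by the ♮ figure.
Together with the bass A, this spells A dominant seventh in root position.

A, C#, E, G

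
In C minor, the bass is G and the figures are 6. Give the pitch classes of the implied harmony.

G, Bb, Eb

The written figures 6 are shorthand for 6/3: the 3 is implied.
A third above G in this key is Bb.
A sixth above G in this key is Eb.
Together with the bass G, this spells Eb major in first inversion.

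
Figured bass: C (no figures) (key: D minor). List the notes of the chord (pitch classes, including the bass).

An unfigured bass implies 5/3.
A third above C in this key is E.
A fifth above C in this key is G.
Together with the bass C, this spells C major in root position.

C, E, G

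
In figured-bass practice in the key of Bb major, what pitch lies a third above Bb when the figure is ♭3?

Db

Counting 2 letter steps above Bb lands on D; in Bb major, that letter is D.
The b3 figure lowers it a semitone, giving Db.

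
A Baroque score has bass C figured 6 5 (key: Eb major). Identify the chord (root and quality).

Ab major seventh

The figures 6 5 indicate a seventh chord in first inversion.
In first inversion the root lies a sixth above the bass: a sixth above C in Eb major is Ab.
The chord tones are C, Eb, G, Ab, giving Ab major seventh.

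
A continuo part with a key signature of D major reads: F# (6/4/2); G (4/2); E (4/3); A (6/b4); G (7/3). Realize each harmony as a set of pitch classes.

F# (6/4/2): F#, G, B, D.
G (6/4/2): G, A, C#, E.
E (6/4/3): E, G, A, C#.
A (6/b4): A, Db, F#.
G (7/5/3): G, B, D, F#.

F#, G, B, D | G, A, C#, E | E, G, A, C# | A, Db, F# | G, B, D, F#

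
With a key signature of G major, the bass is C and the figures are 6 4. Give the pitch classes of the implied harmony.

A fourth above C in this key is F#.
A sixth above C in this key is A.
Together with the bass C, this spells F# diminished in second inversion.

C, F#, A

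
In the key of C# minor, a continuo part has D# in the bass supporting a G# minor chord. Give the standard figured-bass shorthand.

6/4

D# is the fifth of G# minor, so the chord is in second inversion.
A triad in second inversion is figured 6/4, conventionally abbreviated 6/4.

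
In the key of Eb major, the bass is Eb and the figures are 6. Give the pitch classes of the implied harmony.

Eb, G, C

The written figures 6 are shorthand for 6/3: the 3 is implied.
A third above Eb in this key is G.
A sixth above Eb in this key is C.
Together with the bass Eb, this spells C minor in first inversion.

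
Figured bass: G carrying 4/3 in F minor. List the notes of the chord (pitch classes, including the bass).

G, Bb, C, Eb

The written figures 4/3 are shorthand for 6/4/3: the 6 is implied.
A third above G in this key is Bb.
A fourth above G in this key is C.
A sixth above G in this key is Eb.
Together with the bass G, this spells C minor seventh in second inversion.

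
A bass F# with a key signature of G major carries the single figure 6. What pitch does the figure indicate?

D

Counting 5 letter steps above F# lands on D; in G major, that letter is D.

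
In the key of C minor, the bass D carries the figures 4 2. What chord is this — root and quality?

Eb major seventh

The figures 4 2 indicate a seventh chord in third inversion.
In third inversion the root lies a second above the bass: a second above D in C minor is Eb.
The chord tones are D, Eb, G, Bb, giving Eb major seventh.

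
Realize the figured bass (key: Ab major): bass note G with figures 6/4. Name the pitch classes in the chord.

A fourth above G in this key is C.
A sixth above G in this key is Eb.
Together with the bass G, this spells C minor in second inversion.

G, C, Eb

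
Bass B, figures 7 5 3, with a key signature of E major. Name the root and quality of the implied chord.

The figures 7 5 3 indicate a seventh chord in root position.
In root position the bass is the root, so the root is B.
The chord tones are B, D#, F#, A, giving B dominant seventh.

B dominant seventh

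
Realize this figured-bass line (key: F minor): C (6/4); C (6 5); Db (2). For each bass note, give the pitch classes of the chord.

C (6/4): C, F, Ab.
C (6/5/3): C, Eb, G, Ab.
Db (6/4/2): Db, Eb, G, Bb.

C, F, Ab | C, Eb, G, Ab | Db, Eb, G, Bb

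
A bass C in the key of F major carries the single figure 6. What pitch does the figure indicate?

A

Counting 5 letter steps above C lands on A; in F major, that letter is A.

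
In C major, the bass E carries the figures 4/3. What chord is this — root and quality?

The figures 4/3 indicate a seventh chord in second inversion.
In second inversion the root lies a fourth above the bass: a fourth above E in C major is A.
The chord tones are E, G, A, C, giving A minor seventh.

A minor seventh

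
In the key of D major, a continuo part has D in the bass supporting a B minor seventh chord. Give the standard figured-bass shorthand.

D is the third of B minor seventh, so the chord is in first inversion.
A seventh chord in first inversion is figured 6/5/3, conventionally abbreviated 6/5.

6/5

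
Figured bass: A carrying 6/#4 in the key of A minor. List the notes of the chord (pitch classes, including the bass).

A fourth above A in this key is D, raised to D# by the sharp.
A sixth above A in this key is F.

A, D#, F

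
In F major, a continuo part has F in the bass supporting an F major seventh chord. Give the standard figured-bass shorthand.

F is the root of F major seventh, so the chord is in root position.
A seventh chord in root position is figured 7/5/3, conventionally abbreviated 7.

7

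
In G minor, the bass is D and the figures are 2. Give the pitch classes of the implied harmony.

D, Eb, G, Bb

The written figures 2 are shorthand for 6/4/2: the 6/4 are implied.
A second above D in this key is Eb.
A fourth above D in this key is G.
A sixth above D in this key is Bb.
Together with the bass D, this spells Eb major seventh in third inversion.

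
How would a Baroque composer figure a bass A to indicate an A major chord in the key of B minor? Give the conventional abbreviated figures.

A is the root of A major, so the chord is in root position.
A triad in root position is figured 5/3, conventionally abbreviated (no figures — root-position triad).

no figures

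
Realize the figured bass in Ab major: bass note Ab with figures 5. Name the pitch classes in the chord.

Ab, C, Eb

The written figures 5 are shorthand for 5/3: the 3 is implied.
A third above Ab in this key is C.
A fifth above Ab in this key is Eb.
Together with the bass Ab, this spells Ab major in root position.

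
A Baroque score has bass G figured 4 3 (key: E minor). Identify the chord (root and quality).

C major seventh

The figures 4 3 indicate a seventh chord in second inversion.
In second inversion the root lies a fourth above the bass: a fourth above G in E minor is C.
The chord tones are G, B, C, E, giving C major seventh.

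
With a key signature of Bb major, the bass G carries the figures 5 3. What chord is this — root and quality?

G minor

The figures 5 3 indicate a triad in root position.
In root position the bass is the root, so the root is G.
The chord tones are G, Bb, D, giving G minor.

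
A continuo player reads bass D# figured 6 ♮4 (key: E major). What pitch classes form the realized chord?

D#, G, B

A fourth above D# in this key is G#, made natural (G) by the ♮ figure.
A sixth above D# in this key is B.
Together with the bass D#, this spells G augmented in second inversion.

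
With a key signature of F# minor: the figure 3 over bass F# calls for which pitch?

A

Counting 2 letter steps above F# lands on A; in F# minor, that letter is A.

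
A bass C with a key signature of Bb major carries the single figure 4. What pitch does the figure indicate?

F

Counting 3 letter steps above C lands on F; in Bb major, that letter is F.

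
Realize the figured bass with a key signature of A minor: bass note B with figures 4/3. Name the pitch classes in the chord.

The written figures 4/3 are shorthand for 6/4/3: the 6 is implied.
A third above B in this key is D.
A fourth above B in this key is E.
A sixth above B in this key is G.
Together with the bass B, this spells E minor seventh in second inversion.

B, D, E, G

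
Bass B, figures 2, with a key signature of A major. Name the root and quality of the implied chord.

The figures 2 indicate a seventh chord in third inversion.
In third inversion the root lies a second above the bass: a second above B in A major is C#.
The chord tones are B, C#, E, G#, giving C# minor seventh.

C# minor seventh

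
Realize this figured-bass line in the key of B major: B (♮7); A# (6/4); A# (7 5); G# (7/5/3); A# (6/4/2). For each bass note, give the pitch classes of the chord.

B (♮7/5/3): B, D#, F#, A.
A# (6/4): A#, D#, F#.
A# (7/5/3): A#, C#, E, G#.
G# (7/5/3): G#, B, D#, F#.
A# (6/4/2): A#, B, D#, F#.

B, D#, F#, A | A#, D#, F# | A#, C#, E, G# | G#, B, D#, F# | A#, B, D#, F#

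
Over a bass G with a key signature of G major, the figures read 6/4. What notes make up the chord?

A fourth above G in this key is C.
A sixth above G in this key is E.
Together with the bass G, this spells C major in second inversion.

G, C, E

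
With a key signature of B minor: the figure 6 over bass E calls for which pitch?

C#

Counting 5 letter steps above E lands on C; in B minor, that letter is C#.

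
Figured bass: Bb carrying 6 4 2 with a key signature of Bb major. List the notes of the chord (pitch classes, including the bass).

Bb, C, Eb, G

A second above Bb in this key is C.
A fourth above Bb in this key is Eb.
A sixth above Bb in this key is G.
Together with the bass Bb, this spells C minor seventh in third inversion.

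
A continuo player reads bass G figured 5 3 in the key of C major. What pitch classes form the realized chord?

A third above G in this key is B.
A fifth above G in this key is D.
Together with the bass G, this spells G major in root position.

G, B, D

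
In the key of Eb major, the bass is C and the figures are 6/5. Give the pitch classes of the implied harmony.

C, Eb, G, Ab

The written figures 6/5 are shorthand for 6/5/3: the 3 is implied.
A third above C in this key is Eb.
A fifth above C in this key is G.
A sixth above C in this key is Ab.
Together with the bass C, this spells Ab major seventh in first inversion.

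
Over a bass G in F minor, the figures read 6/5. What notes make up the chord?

G, Bb, Db, Eb

The written figures 6/5 are shorthand for 6/5/3: the 3 is implied.
A third above G in this key is Bb.
A fifth above G in this key is Db.
A sixth above G in this key is Eb.
Together with the bass G, this spells Eb dominant seventh in first inversion.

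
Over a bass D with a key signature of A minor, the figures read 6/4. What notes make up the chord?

A fourth above D in this key is G.
A sixth above D in this key is B.
Together with the bass D, this spells G major in second inversion.

D, G, B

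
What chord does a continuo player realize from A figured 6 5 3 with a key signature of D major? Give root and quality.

F# minor seventh

The figures 6 5 3 indicate a seventh chord in first inversion.
In first inversion the root lies a sixth above the bass: a sixth above A in D major is F#.
The chord tones are A, C#, E, F#, giving F# minor seventh.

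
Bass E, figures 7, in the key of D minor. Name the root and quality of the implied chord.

E half-diminished seventh

The figures 7 indicate a seventh chord in root position.
In root position the bass is the root, so the root is E.
The chord tones are E, G, Bb, D, giving E half-diminished seventh.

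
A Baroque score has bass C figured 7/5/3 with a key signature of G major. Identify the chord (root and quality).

The figures 7/5/3 indicate a seventh chord in root position.
In root position the bass is the root, so the root is C.
The chord tones are C, E, G, B, giving C major seventh.

C major seventh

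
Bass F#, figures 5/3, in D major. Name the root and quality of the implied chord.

The figures 5/3 indicate a triad in root position.
In root position the bass is the root, so the root is F#.
The chord tones are F#, A, C#, giving F# minor.

F# minor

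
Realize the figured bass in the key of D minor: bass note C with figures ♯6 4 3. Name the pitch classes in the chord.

A third above C in this key is E.
A fourth above C in this key is F.
A sixth above C in this key is A, raised to A# by the sharp.

C, E, F, A#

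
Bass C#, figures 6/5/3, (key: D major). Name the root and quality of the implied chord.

A dominant seventh

The figures 6/5/3 indicate a seventh chord in first inversion.
In first inversion the root lies a sixth above the bass: a sixth above C# in D major is A.
The chord tones are C#, E, G, A, giving A dominant seventh.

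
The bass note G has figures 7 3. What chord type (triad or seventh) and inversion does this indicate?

7 3 is shorthand for 7/5/3.
Intervals of 7/5/3 above the bass form a seventh chord; the bass is the root, so this is root position.

seventh chord, root position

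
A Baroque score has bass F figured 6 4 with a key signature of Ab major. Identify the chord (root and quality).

Bb minor

The figures 6 4 indicate a triad in second inversion.
In second inversion the root lies a fourth above the bass: a fourth above F in Ab major is Bb.
The chord tones are F, Bb, Db, giving Bb minor.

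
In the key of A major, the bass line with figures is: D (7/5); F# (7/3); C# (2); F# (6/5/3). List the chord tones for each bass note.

D, F#, A, C# | F#, A, C#, E | C#, D, F#, A | F#, A, C#, D

D (7/5/3): D, F#, A, C#.
F# (7/5/3): F#, A, C#, E.
C# (6/4/2): C#, D, F#, A.
F# (6/5/3): F#, A, C#, D.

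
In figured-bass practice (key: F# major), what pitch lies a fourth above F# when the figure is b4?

Counting 3 letter steps above F# lands on B; in F# major, that letter is B.
The b4 figure lowers it a semitone, giving Bb.

Bb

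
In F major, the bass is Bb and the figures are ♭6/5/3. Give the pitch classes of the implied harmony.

A third above Bb in this key is D.
A fifth above Bb in this key is F.
A sixth above Bb in this key is G, lowered to Gb by the flat.
Together with the bass Bb, this spells Gb augmented major seventh in first inversion.

Bb, D, F, Gb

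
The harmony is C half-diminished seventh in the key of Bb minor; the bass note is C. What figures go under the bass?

C is the root of C half-diminished seventh, so the chord is in root position.
A seventh chord in root position is figured 7/5/3, conventionally abbreviated 7.

7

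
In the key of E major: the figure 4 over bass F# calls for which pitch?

Counting 3 letter steps above F# lands on B; in E major, that letter is B.

B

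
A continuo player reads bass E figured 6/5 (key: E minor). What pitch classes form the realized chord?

E, G, B, C

The written figures 6/5 are shorthand for 6/5/3: the 3 is implied.
A third above E in this key is G.
A fifth above E in this key is B.
A sixth above E in this key is C.
Together with the bass E, this spells C major seventh in first inversion.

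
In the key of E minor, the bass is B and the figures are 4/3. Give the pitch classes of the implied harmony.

B, D, E, G

The written figures 4/3 are shorthand for 6/4/3: the 6 is implied.
A third above B in this key is D.
A fourth above B in this key is E.
A sixth above B in this key is G.
Together with the bass B, this spells E minor seventh in second inversion.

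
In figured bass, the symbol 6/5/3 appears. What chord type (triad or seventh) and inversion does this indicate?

Intervals of 6/5/3 above the bass form a seventh chord; the bass is the third, so this is first inversion.

seventh chord, first inversion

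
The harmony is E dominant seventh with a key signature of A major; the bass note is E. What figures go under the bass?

7

E is the root of E dominant seventh, so the chord is in root position.
A seventh chord in root position is figured 7/5/3, conventionally abbreviated 7.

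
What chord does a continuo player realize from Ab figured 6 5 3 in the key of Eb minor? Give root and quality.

F half-diminished seventh

The figures 6 5 3 indicate a seventh chord in first inversion.
In first inversion the root lies a sixth above the bass: a sixth above Ab in Eb minor is F.
The chord tones are Ab, Cb, Eb, F, giving F half-diminished seventh.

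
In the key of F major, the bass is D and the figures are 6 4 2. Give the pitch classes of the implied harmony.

A second above D in this key is E.
A fourth above D in this key is G.
A sixth above D in this key is Bb.
Together with the bass D, this spells E half-diminished seventh in third inversion.

D, E, G, Bb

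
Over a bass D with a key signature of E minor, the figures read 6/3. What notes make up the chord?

D, F#, B

A third above D in this key is F#.
A sixth above D in this key is B.
Together with the bass D, this spells B minor in first inversion.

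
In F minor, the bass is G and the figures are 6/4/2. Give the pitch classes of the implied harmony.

G, Ab, C, Eb

A second above G in this key is Ab.
A fourth above G in this key is C.
A sixth above G in this key is Eb.
Together with the bass G, this spells Ab major seventh in third inversion.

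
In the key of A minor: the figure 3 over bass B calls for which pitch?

D

Counting 2 letter steps above B lands on D; in A minor, that letter is D.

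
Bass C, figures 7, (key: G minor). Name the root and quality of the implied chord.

The figures 7 indicate a seventh chord in root position.
In root position the bass is the root, so the root is C.
The chord tones are C, Eb, G, Bb, giving C minor seventh.

C minor seventh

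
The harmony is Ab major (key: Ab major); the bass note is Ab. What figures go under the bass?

Ab is the root of Ab major, so the chord is in root position.
A triad in root position is figured 5/3, conventionally abbreviated (no figures — root-position triad).

no figures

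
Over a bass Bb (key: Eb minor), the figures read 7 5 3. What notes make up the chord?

A third above Bb in this key is Db.
A fifth above Bb in this key is F.
A seventh above Bb in this key is Ab.
Together with the bass Bb, this spells Bb minor seventh in root position.

Bb, Db, F, Ab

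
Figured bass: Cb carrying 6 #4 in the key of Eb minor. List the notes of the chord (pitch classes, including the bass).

A fourth above Cb in this key is F, raised to F# by the sharp.
A sixth above Cb in this key is Ab.

Cb, F#, Ab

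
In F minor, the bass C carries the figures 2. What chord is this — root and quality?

The figures 2 indicate a seventh chord in third inversion.
In third inversion the root lies a second above the bass: a second above C in F minor is Db.
The chord tones are C, Db, F, Ab, giving Db major seventh.

Db major seventh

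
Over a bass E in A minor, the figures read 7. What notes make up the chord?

E, G, B, D

The written figures 7 are shorthand for 7/5/3: the 5/3 are implied.
A third above E in this key is G.
A fifth above E in this key is B.
A seventh above E in this key is D.
Together with the bass E, this spells E minor seventh in root position.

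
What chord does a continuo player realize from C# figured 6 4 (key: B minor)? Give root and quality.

F# minor

The figures 6 4 indicate a triad in second inversion.
In second inversion the root lies a fourth above the bass: a fourth above C# in B minor is F#.
The chord tones are C#, F#, A, giving F# minor.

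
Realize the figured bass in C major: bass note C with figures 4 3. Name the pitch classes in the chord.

C, E, F, A

The written figures 4 3 are shorthand for 6/4/3: the 6 is implied.
A third above C in this key is E.
A fourth above C in this key is F.
A sixth above C in this key is A.
Together with the bass C, this spells F major seventh in second inversion.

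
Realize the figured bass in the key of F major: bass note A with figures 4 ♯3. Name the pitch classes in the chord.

A, C#, D, F

The written figures 4 ♯3 are shorthand for 6/4/3: the 6 is implied.
A third above A in this key is C, raised to C# by the sharp.
A fourth above A in this key is D.
A sixth above A in this key is F.
Together with the bass A, this spells D minor-major seventh in second inversion.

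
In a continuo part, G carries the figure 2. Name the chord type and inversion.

seventh chord, third inversion

2 is shorthand for 6/4/2.
Intervals of 6/4/2 above the bass form a seventh chord; the bass is the seventh, so this is third inversion.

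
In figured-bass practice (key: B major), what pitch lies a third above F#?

Counting 2 letter steps above F# lands on A; in B major, that letter is A#.

A#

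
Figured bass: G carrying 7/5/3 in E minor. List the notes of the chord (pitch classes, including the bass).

A third above G in this key is B.
A fifth above G in this key is D.
A seventh above G in this key is F#.
Together with the bass G, this spells G major seventh in root position.

G, B, D, F#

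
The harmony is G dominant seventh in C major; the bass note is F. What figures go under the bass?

F is the seventh of G dominant seventh, so the chord is in third inversion.
A seventh chord in third inversion is figured 6/4/2, conventionally abbreviated 4/2.

4/2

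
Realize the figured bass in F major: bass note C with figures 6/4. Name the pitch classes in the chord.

C, F, A

A fourth above C in this key is F.
A sixth above C in this key is A.
Together with the bass C, this spells F major in second inversion.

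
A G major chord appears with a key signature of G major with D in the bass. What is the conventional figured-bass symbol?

6/4

D is the fifth of G major, so the chord is in second inversion.
A triad in second inversion is figured 6/4, conventionally abbreviated 6/4.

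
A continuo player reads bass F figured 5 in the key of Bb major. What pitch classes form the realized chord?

The written figures 5 are shorthand for 5/3: the 3 is implied.
A third above F in this key is A.
A fifth above F in this key is C.
Together with the bass F, this spells F major in root position.

F, A, C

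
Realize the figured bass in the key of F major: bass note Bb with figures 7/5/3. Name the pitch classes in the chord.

A third above Bb in this key is D.
A fifth above Bb in this key is F.
A seventh above Bb in this key is A.
Together with the bass Bb, this spells Bb major seventh in root position.

Bb, D, F, A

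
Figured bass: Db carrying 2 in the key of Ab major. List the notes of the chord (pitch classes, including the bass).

The written figures 2 are shorthand for 6/4/2: the 6/4 are implied.
A second above Db in this key is Eb.
A fourth above Db in this key is G.
A sixth above Db in this key is Bb.
Together with the bass Db, this spells Eb dominant seventh in third inversion.

Db, Eb, G, Bb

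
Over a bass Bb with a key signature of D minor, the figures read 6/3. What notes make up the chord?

A third above Bb in this key is D.
A sixth above Bb in this key is G.
Together with the bass Bb, this spells G minor in first inversion.

Bb, D, G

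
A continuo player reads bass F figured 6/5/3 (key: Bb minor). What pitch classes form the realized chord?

A third above F in this key is Ab.
A fifth above F in this key is C.
A sixth above F in this key is Db.
Together with the bass F, this spells Db major seventh in first inversion.

F, Ab, C, Db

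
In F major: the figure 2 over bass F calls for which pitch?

G

Counting 1 letter step above F lands on G; in F major, that letter is G.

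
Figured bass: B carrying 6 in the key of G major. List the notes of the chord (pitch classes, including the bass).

B, D, G

The written figures 6 are shorthand for 6/3: the 3 is implied.
A third above B in this key is D.
A sixth above B in this key is G.
Together with the bass B, this spells G major in first inversion.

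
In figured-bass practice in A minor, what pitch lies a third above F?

Counting 2 letter steps above F lands on A; in A minor, that letter is A.

A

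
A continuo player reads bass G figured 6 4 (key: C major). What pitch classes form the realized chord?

G, C, E

A fourth above G in this key is C.
A sixth above G in this key is E.
Together with the bass G, this spells C major in second inversion.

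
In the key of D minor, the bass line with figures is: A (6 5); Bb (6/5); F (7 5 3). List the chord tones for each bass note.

A, C, E, F | Bb, D, F, G | F, A, C, E

A (6/5/3): A, C, E, F.
Bb (6/5/3): Bb, D, F, G.
F (7/5/3): F, A, C, E.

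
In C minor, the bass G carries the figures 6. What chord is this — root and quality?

Eb major

The figures 6 indicate a triad in first inversion.
In first inversion the root lies a sixth above the bass: a sixth above G in C minor is Eb.
The chord tones are G, Bb, Eb, giving Eb major.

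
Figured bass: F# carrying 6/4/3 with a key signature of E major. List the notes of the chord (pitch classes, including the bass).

F#, A, B, D#

A third above F# in this key is A.
A fourth above F# in this key is B.
A sixth above F# in this key is D#.
Together with the bass F#, this spells B dominant seventh in second inversion.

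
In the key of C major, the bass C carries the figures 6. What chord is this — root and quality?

A minor

The figures 6 indicate a triad in first inversion.
In first inversion the root lies a sixth above the bass: a sixth above C in C major is A.
The chord tones are C, E, A, giving A minor.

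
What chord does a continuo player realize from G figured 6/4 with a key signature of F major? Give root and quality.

The figures 6/4 indicate a triad in second inversion.
In second inversion the root lies a fourth above the bass: a fourth above G in F major is C.
The chord tones are G, C, E, giving C major.

C major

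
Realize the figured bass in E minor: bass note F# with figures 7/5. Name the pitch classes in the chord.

F#, A, C, E

The written figures 7/5 are shorthand for 7/5/3: the 3 is implied.
A third above F# in this key is A.
A fifth above F# in this key is C.
A seventh above F# in this key is E.
Together with the bass F#, this spells F# half-diminished seventh in root position.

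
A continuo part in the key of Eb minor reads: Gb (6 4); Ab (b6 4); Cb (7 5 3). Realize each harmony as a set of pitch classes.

Gb, Cb, Eb | Ab, Db, Fb | Cb, Eb, Gb, Bb

Gb (6/4): Gb, Cb, Eb.
Ab (b6/4): Ab, Db, Fb.
Cb (7/5/3): Cb, Eb, Gb, Bb.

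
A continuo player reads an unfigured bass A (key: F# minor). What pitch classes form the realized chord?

An unfigured bass implies 5/3.
A third above A in this key is C#.
A fifth above A in this key is E.
Together with the bass A, this spells A major in root position.

A, C#, E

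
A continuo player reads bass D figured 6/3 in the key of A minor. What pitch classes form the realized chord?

A third above D in this key is F.
A sixth above D in this key is B.
Together with the bass D, this spells B diminished in first inversion.

D, F, B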